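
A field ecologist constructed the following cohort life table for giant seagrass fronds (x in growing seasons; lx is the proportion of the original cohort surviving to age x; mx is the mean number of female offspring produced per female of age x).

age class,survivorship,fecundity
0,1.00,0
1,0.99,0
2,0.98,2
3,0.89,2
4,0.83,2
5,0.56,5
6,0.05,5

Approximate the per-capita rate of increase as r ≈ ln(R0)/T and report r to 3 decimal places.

R0 = Σ lx·mx = 0 + 0 + 1.96 + 1.78 + 1.66 + 2.8 + 0.25 = 8.45
Σ x·lx·mx = 31.4; T = 31.4/8.45 = 3.71598…
r ≈ ln(R0)/T = ln(8.45)/3.71598… = 0.57432… → 0.574

0.574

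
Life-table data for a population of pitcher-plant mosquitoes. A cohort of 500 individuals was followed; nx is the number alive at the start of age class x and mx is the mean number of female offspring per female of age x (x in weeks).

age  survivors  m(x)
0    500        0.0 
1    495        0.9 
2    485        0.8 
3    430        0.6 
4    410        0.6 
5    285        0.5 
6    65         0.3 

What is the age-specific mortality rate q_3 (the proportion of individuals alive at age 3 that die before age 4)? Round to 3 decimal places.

lx = nx/n0 = nx/500: 1, 0.99, 0.97, 0.86, 0.82, 0.57, 0.13
q_3 = (l_3 − l_4) / l_3 = (0.86 − 0.82) / 0.86
     = 0.04 / 0.86 = 0.046512… → 0.047

0.047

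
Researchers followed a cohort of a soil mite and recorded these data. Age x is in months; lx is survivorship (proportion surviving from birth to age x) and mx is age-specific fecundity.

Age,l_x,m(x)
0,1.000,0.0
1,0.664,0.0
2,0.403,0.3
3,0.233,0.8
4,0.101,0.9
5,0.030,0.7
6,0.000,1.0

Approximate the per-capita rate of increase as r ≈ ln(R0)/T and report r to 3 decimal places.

R0 = Σ lx·mx = 0 + 0 + 0.1209 + 0.1864 + 0.0909 + 0.021 + 0 = 0.4192
Σ x·lx·mx = 1.2696; T = 1.2696/0.4192 = 3.02863…
r ≈ ln(R0)/T = ln(0.4192)/3.02863… = -0.28706… → -0.287

-0.287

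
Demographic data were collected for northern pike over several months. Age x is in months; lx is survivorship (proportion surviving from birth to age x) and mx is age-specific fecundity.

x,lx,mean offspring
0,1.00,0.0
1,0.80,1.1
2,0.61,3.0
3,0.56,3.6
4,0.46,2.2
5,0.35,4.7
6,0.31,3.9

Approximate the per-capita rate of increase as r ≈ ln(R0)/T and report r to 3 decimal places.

R0 = Σ lx·mx = 0 + 0.88 + 1.83 + 2.016 + 1.012 + 1.645 + 1.209 = 8.592
Σ x·lx·mx = 30.115; T = 30.115/8.592 = 3.505…
r ≈ ln(R0)/T = ln(8.592)/3.505… = 0.61365… → 0.614

0.614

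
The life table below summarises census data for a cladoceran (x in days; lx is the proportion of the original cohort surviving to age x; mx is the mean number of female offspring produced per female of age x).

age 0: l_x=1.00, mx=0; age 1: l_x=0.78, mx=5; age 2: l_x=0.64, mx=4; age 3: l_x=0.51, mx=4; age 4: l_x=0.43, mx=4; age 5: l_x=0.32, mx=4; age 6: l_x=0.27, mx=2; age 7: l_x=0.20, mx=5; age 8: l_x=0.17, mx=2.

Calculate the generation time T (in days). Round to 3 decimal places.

3.093

lx·mx: 0, 3.9, 2.56, 2.04, 1.72, 1.28, 0.54, 1, 0.34 → R0 = 13.38
x·lx·mx: 0, 3.9, 5.12, 6.12, 6.88, 6.4, 3.24, 7, 2.72 → Σ = 41.38
T = 41.38 / 13.38 = 3.092676… → 3.093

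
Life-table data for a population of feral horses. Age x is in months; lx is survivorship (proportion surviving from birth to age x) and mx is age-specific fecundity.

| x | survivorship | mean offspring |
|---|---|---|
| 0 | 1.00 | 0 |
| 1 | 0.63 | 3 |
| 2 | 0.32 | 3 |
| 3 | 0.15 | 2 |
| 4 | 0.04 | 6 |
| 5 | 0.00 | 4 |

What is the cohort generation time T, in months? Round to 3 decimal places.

lx·mx: 0, 1.89, 0.96, 0.3, 0.24, 0 → R0 = 3.39
x·lx·mx: 0, 1.89, 1.92, 0.9, 0.96, 0 → Σ = 5.67
T = 5.67 / 3.39 = 1.672566… → 1.673

1.673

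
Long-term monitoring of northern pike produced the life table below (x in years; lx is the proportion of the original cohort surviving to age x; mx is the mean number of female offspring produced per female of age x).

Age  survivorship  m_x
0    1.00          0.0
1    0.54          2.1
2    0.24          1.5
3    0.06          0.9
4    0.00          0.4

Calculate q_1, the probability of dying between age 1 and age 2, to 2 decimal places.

0.56

q_1 = (l_1 − l_2) / l_1 = (0.54 − 0.24) / 0.54
     = 0.3 / 0.54 = 0.555556… → 0.56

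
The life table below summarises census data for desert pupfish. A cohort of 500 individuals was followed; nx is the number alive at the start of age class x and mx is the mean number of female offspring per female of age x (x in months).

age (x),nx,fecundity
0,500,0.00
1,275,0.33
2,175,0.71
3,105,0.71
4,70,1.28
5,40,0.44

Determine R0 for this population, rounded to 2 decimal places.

lx = nx/n0 = nx/500: 1, 0.55, 0.35, 0.21, 0.14, 0.08
lx·mx by age: 0, 0.1815, 0.2485, 0.1491, 0.1792, 0.0352
R0 = Σ lx·mx = 0.7935 → 0.79

0.79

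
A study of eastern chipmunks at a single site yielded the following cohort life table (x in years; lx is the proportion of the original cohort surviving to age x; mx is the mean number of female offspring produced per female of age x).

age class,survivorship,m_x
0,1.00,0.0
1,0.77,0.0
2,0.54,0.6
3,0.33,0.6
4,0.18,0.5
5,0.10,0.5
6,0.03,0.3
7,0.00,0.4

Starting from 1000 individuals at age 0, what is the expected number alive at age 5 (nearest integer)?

Expected survivors = N0 · l_5 = 1000 × 0.10 = 100 → 100

100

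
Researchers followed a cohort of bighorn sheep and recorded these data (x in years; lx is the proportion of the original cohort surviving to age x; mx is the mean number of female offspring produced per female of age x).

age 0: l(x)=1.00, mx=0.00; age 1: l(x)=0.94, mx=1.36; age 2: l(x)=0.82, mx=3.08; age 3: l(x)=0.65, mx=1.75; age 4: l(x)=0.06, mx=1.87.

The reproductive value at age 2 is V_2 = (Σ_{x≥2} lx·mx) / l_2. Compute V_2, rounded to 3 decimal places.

4.604

lx·mx for x ≥ 2: 2.5256, 1.1375, 0.1122 → sum = 3.7753
V_2 = 3.7753 / l_2 = 3.7753 / 0.82 = 4.604024… → 4.604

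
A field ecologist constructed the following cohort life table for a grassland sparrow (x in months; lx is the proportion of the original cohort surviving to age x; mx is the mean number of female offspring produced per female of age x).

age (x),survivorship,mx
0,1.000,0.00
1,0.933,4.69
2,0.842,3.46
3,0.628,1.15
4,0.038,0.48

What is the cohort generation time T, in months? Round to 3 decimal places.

lx·mx: 0, 4.37577, 2.91332, 0.7222, 0.01824 → R0 = 8.02953
x·lx·mx: 0, 4.37577, 5.82664, 2.1666, 0.07296 → Σ = 12.44197
T = 12.44197 / 8.02953 = 1.549527… → 1.550

1.550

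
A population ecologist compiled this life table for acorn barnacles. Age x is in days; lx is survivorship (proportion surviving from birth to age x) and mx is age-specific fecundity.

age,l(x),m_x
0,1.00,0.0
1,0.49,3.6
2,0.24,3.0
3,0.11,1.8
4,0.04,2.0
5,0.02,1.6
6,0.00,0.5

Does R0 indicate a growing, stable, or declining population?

R0 = Σ lx·mx = 0 + 1.764 + 0.72 + 0.198 + 0.08 + 0.032 + 0 = 2.794
R0 > 1, so the population is growing.

growing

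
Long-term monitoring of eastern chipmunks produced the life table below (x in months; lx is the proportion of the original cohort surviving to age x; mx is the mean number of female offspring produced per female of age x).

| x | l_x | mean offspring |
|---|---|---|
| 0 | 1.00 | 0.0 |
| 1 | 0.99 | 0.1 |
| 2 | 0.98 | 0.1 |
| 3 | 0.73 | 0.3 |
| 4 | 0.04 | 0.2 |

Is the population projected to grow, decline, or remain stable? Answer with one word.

R0 = Σ lx·mx = 0 + 0.099 + 0.098 + 0.219 + 0.008 = 0.424
R0 < 1, so the population is declining.

declining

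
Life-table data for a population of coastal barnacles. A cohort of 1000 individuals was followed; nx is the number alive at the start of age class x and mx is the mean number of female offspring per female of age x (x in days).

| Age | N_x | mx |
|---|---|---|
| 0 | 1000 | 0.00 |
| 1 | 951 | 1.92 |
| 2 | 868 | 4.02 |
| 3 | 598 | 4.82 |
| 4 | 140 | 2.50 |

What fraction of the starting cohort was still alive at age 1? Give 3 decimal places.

0.951

l_1 = n_1/n_0 = 951/1000 = 0.951 → 0.951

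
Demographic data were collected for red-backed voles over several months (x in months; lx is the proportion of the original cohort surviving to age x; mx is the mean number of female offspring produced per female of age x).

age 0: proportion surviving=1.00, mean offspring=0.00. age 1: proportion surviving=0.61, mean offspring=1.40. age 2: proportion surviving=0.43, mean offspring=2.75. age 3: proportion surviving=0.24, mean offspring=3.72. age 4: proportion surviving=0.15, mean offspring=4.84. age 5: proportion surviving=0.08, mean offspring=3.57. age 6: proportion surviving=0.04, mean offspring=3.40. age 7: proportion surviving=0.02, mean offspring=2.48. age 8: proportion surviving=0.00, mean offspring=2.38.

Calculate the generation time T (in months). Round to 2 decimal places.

2.76

lx·mx: 0, 0.854, 1.1825, 0.8928, 0.726, 0.2856, 0.136, 0.0496, 0 → R0 = 4.1265
x·lx·mx: 0, 0.854, 2.365, 2.6784, 2.904, 1.428, 0.816, 0.3472, 0 → Σ = 11.3926
T = 11.3926 / 4.1265 = 2.760838… → 2.76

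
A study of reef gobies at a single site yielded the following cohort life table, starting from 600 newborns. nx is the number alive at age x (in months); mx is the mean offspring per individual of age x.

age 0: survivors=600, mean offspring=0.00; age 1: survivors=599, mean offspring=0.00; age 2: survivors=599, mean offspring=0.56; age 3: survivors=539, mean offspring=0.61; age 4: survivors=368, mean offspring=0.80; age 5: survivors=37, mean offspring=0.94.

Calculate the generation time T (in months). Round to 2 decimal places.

3.03

lx = nx/n0 = nx/600: 1, 0.99833…, 0.99833…, 0.89833…, 0.61333…, 0.06167…
lx·mx: 0, 0, 0.559067…, 0.547983…, 0.490667…, 0.057967… → R0 = 1.655683…
x·lx·mx: 0, 0, 1.118133…, 1.64395…, 1.962667…, 0.289833… → Σ = 5.014583…
T = 5.014583… / 1.655683… = 3.028709… → 3.03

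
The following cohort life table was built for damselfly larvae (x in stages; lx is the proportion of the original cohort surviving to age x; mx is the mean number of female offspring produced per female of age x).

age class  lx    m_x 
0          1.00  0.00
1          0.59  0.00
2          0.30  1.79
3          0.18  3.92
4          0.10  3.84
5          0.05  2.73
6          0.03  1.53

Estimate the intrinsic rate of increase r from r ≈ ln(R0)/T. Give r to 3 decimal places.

R0 = Σ lx·mx = 0 + 0 + 0.537 + 0.7056 + 0.384 + 0.1365 + 0.0459 = 1.809
Σ x·lx·mx = 5.6847; T = 5.6847/1.809 = 3.14245…
r ≈ ln(R0)/T = ln(1.809)/3.14245… = 0.18863… → 0.189

0.189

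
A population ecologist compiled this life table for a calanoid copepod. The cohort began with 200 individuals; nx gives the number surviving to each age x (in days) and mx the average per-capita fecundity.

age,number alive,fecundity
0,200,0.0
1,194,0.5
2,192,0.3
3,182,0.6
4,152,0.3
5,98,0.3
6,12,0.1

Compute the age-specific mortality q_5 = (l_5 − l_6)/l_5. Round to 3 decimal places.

0.878

lx = nx/n0 = nx/200: 1, 0.97, 0.96, 0.91, 0.76, 0.49, 0.06
q_5 = (l_5 − l_6) / l_5 = (0.49 − 0.06) / 0.49
     = 0.43 / 0.49 = 0.877551… → 0.878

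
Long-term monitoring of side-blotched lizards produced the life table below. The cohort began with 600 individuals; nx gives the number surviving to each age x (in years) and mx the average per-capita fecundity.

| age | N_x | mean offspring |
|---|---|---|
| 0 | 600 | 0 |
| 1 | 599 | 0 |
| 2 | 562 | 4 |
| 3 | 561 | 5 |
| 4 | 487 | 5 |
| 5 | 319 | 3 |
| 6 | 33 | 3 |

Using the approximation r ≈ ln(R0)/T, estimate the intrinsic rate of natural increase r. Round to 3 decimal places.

lx = nx/n0 = nx/600: 1, 0.99833…, 0.93667…, 0.935, 0.81167…, 0.53167…, 0.055
R0 = Σ lx·mx = 0 + 0 + 3.74667… + 4.675 + 4.05833… + 1.595… + 0.165 = 14.24…
Σ x·lx·mx = 46.716667…; T = 46.716667…/14.24… = 3.28066…
r ≈ ln(R0)/T = ln(14.24…)/3.28066… = 0.80961… → 0.810

0.810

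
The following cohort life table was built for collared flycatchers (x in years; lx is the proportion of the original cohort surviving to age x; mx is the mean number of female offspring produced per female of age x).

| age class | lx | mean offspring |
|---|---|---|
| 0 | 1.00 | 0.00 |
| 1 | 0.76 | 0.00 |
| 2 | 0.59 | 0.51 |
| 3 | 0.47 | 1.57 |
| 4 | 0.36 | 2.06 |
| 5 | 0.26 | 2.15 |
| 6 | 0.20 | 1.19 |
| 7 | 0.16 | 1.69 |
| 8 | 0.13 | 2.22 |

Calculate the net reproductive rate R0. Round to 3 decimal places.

lx·mx by age: 0, 0, 0.3009, 0.7379, 0.7416, 0.559, 0.238, 0.2704, 0.2886
R0 = Σ lx·mx = 3.1364 → 3.136

3.136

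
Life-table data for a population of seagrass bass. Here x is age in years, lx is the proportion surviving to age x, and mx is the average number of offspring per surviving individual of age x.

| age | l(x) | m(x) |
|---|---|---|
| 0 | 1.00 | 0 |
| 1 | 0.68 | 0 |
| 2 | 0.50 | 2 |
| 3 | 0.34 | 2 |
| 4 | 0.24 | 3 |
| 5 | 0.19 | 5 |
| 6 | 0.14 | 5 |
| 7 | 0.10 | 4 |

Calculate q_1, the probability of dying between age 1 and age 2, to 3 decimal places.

0.265

q_1 = (l_1 − l_2) / l_1 = (0.68 − 0.5) / 0.68
     = 0.18 / 0.68 = 0.264706… → 0.265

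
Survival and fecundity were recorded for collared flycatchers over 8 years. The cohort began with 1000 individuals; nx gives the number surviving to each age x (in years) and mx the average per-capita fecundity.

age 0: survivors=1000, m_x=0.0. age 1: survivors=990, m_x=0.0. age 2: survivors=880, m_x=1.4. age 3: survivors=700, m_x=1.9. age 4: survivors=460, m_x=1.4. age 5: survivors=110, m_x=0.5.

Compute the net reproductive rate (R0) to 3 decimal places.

lx = nx/n0 = nx/1000: 1, 0.99, 0.88, 0.7, 0.46, 0.11
lx·mx by age: 0, 0, 1.232, 1.33, 0.644, 0.055
R0 = Σ lx·mx = 3.261 → 3.261

3.261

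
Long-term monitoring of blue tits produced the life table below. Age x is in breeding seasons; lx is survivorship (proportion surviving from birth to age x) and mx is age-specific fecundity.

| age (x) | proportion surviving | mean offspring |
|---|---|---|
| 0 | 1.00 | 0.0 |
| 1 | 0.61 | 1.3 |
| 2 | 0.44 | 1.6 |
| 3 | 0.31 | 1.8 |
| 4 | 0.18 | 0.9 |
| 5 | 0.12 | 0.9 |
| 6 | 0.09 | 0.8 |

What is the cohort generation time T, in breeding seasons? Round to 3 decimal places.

lx·mx: 0, 0.793, 0.704, 0.558, 0.162, 0.108, 0.072 → R0 = 2.397
x·lx·mx: 0, 0.793, 1.408, 1.674, 0.648, 0.54, 0.432 → Σ = 5.495
T = 5.495 / 2.397 = 2.292449… → 2.292

2.292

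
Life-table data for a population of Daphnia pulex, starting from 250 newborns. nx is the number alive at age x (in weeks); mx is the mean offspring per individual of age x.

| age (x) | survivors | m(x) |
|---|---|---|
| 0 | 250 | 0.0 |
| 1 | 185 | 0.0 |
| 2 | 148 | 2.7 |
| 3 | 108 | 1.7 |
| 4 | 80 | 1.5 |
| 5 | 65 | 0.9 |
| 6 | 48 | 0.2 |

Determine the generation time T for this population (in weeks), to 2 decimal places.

lx = nx/n0 = nx/250: 1, 0.74, 0.592, 0.432, 0.32, 0.26, 0.192
lx·mx: 0, 0, 1.5984, 0.7344, 0.48, 0.234, 0.0384 → R0 = 3.0852
x·lx·mx: 0, 0, 3.1968, 2.2032, 1.92, 1.17, 0.2304 → Σ = 8.7204
T = 8.7204 / 3.0852 = 2.826527… → 2.83

2.83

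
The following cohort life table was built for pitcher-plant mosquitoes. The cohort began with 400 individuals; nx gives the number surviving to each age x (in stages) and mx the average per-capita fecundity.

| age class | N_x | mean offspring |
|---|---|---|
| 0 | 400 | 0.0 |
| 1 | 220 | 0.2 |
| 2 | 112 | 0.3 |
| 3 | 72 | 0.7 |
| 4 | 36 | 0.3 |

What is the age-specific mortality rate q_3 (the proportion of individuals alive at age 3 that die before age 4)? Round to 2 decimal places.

0.50

lx = nx/n0 = nx/400: 1, 0.55, 0.28, 0.18, 0.09
q_3 = (l_3 − l_4) / l_3 = (0.18 − 0.09) / 0.18
     = 0.09 / 0.18 = 0.5 → 0.50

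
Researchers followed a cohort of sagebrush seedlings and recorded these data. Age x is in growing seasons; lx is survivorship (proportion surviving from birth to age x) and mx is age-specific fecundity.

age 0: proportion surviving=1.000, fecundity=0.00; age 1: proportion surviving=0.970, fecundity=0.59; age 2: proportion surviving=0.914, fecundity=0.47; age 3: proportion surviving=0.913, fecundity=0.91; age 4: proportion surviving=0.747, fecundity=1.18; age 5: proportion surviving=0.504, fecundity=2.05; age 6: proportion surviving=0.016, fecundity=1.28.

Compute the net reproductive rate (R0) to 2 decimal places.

lx·mx by age: 0, 0.5723, 0.42958, 0.83083, 0.88146, 1.0332, 0.02048
R0 = Σ lx·mx = 3.76785 → 3.77

3.77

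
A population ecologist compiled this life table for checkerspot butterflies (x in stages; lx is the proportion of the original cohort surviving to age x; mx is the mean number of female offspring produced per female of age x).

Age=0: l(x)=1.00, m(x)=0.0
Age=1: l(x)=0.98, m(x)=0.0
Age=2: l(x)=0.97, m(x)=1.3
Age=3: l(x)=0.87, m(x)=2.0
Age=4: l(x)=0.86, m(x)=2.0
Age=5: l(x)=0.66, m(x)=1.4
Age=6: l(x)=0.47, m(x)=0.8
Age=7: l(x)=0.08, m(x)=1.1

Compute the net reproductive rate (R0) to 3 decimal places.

lx·mx by age: 0, 0, 1.261, 1.74, 1.72, 0.924, 0.376, 0.088
R0 = Σ lx·mx = 6.109 → 6.109

6.109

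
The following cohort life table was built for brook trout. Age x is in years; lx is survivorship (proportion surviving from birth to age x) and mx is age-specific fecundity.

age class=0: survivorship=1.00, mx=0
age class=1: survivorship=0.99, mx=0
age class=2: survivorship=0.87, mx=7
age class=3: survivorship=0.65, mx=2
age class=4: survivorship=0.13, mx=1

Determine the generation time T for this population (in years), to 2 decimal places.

lx·mx: 0, 0, 6.09, 1.3, 0.13 → R0 = 7.52
x·lx·mx: 0, 0, 12.18, 3.9, 0.52 → Σ = 16.6
T = 16.6 / 7.52 = 2.207447… → 2.21

2.21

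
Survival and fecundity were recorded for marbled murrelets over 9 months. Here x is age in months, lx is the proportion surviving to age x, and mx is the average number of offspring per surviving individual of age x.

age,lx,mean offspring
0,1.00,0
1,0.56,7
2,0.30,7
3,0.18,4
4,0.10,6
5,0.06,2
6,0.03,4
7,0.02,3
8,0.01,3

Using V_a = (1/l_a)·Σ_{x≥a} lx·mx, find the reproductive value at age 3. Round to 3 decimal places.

9.167

lx·mx for x ≥ 3: 0.72, 0.6, 0.12, 0.12, 0.06, 0.03 → sum = 1.65
V_3 = 1.65 / l_3 = 1.65 / 0.18 = 9.166667… → 9.167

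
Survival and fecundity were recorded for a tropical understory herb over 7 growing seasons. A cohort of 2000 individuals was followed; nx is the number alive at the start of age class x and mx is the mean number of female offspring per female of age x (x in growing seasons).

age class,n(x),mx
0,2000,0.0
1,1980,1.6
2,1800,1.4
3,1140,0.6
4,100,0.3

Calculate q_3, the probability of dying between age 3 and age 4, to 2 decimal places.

lx = nx/n0 = nx/2000: 1, 0.99, 0.9, 0.57, 0.05
q_3 = (l_3 − l_4) / l_3 = (0.57 − 0.05) / 0.57
     = 0.52 / 0.57 = 0.912281… → 0.91

0.91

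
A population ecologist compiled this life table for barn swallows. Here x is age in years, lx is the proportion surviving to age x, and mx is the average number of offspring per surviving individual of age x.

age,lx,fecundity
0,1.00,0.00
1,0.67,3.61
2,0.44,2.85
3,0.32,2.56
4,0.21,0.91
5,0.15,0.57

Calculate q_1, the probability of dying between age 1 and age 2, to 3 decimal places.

q_1 = (l_1 − l_2) / l_1 = (0.67 − 0.44) / 0.67
     = 0.23 / 0.67 = 0.343284… → 0.343

0.343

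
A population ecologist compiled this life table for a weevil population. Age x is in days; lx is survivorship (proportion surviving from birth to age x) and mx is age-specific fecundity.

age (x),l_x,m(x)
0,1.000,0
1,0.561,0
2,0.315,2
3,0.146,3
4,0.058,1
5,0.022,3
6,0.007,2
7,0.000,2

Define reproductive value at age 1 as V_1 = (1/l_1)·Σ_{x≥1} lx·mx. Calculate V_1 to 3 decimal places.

2.150

lx·mx for x ≥ 1: 0, 0.63, 0.438, 0.058, 0.066, 0.014, 0 → sum = 1.206
V_1 = 1.206 / l_1 = 1.206 / 0.561 = 2.149733… → 2.150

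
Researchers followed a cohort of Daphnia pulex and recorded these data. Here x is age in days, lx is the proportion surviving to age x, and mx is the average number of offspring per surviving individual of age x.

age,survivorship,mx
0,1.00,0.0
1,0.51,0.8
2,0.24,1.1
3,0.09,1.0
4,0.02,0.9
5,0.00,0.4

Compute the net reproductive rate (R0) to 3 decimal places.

lx·mx by age: 0, 0.408, 0.264, 0.09, 0.018, 0
R0 = Σ lx·mx = 0.78 → 0.780

0.780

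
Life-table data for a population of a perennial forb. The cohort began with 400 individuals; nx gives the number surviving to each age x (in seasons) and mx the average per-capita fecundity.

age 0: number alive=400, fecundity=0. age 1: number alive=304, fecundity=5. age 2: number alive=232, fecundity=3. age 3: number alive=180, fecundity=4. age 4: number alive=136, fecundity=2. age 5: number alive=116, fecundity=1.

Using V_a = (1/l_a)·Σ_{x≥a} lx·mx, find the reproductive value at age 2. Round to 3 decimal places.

7.776

lx = nx/n0 = nx/400: 1, 0.76, 0.58, 0.45, 0.34, 0.29
lx·mx for x ≥ 2: 1.74, 1.8, 0.68, 0.29 → sum = 4.51
V_2 = 4.51 / l_2 = 4.51 / 0.58 = 7.775862… → 7.776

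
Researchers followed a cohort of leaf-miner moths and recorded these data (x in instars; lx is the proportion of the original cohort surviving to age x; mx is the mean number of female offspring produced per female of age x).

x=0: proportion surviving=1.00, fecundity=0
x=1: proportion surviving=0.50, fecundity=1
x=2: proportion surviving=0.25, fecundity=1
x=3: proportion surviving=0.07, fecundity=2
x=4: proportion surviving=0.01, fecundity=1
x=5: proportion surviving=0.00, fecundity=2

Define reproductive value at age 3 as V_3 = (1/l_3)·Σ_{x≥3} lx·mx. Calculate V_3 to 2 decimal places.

lx·mx for x ≥ 3: 0.14, 0.01, 0 → sum = 0.15
V_3 = 0.15 / l_3 = 0.15 / 0.07 = 2.142857… → 2.14

2.14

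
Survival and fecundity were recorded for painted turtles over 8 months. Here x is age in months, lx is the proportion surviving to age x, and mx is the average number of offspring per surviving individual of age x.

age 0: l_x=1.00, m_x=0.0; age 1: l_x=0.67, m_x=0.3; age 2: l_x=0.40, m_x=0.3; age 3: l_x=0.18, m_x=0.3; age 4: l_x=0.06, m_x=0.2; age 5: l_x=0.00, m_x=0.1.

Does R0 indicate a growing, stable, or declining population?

R0 = Σ lx·mx = 0 + 0.201 + 0.12 + 0.054 + 0.012 + 0 = 0.387
R0 < 1, so the population is declining.

declining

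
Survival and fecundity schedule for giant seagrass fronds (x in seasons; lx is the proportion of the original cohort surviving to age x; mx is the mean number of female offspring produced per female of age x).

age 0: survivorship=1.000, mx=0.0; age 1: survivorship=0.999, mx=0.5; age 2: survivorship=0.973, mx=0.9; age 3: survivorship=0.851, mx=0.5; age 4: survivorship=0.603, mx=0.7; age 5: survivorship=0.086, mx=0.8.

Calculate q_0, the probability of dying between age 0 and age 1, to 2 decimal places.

q_0 = (l_0 − l_1) / l_0 = (1 − 0.999) / 1
     = 0.001 / 1 = 0.001 → 0.00

0.00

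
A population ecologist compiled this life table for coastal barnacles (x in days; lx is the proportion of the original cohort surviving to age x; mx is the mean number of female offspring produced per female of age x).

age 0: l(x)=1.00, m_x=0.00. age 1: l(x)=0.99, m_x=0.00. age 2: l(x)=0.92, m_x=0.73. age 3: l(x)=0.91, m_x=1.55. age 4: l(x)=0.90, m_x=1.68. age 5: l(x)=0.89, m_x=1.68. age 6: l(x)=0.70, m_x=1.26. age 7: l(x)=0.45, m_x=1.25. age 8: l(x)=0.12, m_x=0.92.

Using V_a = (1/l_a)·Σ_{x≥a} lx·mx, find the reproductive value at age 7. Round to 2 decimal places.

1.50

lx·mx for x ≥ 7: 0.5625, 0.1104 → sum = 0.6729
V_7 = 0.6729 / l_7 = 0.6729 / 0.45 = 1.495333… → 1.50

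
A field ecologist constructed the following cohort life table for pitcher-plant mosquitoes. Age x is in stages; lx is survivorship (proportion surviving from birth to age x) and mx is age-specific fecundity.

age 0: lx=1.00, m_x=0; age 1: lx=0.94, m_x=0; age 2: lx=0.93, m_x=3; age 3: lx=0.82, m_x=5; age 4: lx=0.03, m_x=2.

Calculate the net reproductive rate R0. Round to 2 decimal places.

6.95

lx·mx by age: 0, 0, 2.79, 4.1, 0.06
R0 = Σ lx·mx = 6.95 → 6.95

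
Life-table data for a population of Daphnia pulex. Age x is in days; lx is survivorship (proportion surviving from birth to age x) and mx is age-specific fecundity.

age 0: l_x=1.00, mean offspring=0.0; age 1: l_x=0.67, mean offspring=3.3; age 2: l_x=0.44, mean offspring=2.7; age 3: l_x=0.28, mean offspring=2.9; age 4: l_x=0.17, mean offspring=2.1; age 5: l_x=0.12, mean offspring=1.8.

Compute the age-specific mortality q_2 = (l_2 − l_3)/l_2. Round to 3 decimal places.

q_2 = (l_2 − l_3) / l_2 = (0.44 − 0.28) / 0.44
     = 0.16 / 0.44 = 0.363636… → 0.364

0.364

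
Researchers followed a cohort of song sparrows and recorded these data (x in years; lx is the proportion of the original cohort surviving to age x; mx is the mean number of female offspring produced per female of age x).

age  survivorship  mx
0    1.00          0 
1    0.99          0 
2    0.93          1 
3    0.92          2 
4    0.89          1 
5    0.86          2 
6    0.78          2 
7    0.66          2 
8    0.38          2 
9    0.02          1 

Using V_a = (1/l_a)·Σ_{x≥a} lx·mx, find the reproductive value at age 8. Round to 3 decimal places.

2.053

lx·mx for x ≥ 8: 0.76, 0.02 → sum = 0.78
V_8 = 0.78 / l_8 = 0.78 / 0.38 = 2.052632… → 2.053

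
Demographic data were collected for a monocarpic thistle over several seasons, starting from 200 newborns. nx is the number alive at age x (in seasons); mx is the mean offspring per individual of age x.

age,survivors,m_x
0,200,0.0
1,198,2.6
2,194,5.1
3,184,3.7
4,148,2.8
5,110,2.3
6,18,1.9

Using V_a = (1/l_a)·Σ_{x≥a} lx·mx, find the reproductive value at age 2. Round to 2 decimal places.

lx = nx/n0 = nx/200: 1, 0.99, 0.97, 0.92, 0.74, 0.55, 0.09
lx·mx for x ≥ 2: 4.947, 3.404, 2.072, 1.265, 0.171 → sum = 11.859
V_2 = 11.859 / l_2 = 11.859 / 0.97 = 12.225773… → 12.23

12.23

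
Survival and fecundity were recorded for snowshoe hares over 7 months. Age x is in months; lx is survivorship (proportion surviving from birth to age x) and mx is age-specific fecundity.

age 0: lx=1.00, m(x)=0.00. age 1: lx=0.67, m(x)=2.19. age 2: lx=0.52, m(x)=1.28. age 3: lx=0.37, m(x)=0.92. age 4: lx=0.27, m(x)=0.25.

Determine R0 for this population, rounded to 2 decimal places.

lx·mx by age: 0, 1.4673, 0.6656, 0.3404, 0.0675
R0 = Σ lx·mx = 2.5408 → 2.54

2.54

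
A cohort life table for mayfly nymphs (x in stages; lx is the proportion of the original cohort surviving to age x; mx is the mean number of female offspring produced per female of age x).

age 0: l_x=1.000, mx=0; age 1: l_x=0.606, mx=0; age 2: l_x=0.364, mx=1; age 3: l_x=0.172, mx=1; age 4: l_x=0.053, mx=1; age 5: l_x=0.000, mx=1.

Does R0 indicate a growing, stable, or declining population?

R0 = Σ lx·mx = 0 + 0 + 0.364 + 0.172 + 0.053 + 0 = 0.589
R0 < 1, so the population is declining.

declining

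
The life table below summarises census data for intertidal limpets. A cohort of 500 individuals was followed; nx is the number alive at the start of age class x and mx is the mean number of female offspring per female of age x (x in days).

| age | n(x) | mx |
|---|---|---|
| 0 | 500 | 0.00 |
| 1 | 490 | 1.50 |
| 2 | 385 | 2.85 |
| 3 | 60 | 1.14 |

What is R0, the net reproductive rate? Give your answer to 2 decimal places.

lx = nx/n0 = nx/500: 1, 0.98, 0.77, 0.12
lx·mx by age: 0, 1.47, 2.1945, 0.1368
R0 = Σ lx·mx = 3.8013 → 3.80

3.80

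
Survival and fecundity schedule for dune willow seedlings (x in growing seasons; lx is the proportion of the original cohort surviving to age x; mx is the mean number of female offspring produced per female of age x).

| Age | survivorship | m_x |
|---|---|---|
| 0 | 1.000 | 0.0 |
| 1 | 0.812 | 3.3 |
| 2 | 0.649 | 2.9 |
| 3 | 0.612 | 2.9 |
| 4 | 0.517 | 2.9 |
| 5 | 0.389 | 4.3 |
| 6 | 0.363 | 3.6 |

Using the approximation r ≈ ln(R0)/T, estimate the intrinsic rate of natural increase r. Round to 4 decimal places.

R0 = Σ lx·mx = 0 + 2.6796 + 1.8821 + 1.7748 + 1.4993 + 1.6727 + 1.3068 = 10.8153
Σ x·lx·mx = 33.9697; T = 33.9697/10.8153 = 3.14089…
r ≈ ln(R0)/T = ln(10.8153)/3.14089… = 0.758053… → 0.7581

0.7581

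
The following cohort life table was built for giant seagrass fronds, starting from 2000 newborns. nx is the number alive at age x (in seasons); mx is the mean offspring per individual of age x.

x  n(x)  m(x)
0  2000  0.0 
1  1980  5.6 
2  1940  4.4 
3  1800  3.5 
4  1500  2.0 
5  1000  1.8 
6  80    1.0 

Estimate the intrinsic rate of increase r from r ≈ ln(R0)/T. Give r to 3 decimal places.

1.229

lx = nx/n0 = nx/2000: 1, 0.99, 0.97, 0.9, 0.75, 0.5, 0.04
R0 = Σ lx·mx = 0 + 5.544 + 4.268 + 3.15 + 1.5 + 0.9 + 0.04 = 15.402
Σ x·lx·mx = 34.27; T = 34.27/15.402 = 2.22504…
r ≈ ln(R0)/T = ln(15.402)/2.22504… = 1.22897… → 1.229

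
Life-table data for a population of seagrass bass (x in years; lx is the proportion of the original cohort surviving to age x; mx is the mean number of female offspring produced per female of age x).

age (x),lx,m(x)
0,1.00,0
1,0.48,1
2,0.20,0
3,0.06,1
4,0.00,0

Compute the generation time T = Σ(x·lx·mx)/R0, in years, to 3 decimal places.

lx·mx: 0, 0.48, 0, 0.06, 0 → R0 = 0.54
x·lx·mx: 0, 0.48, 0, 0.18, 0 → Σ = 0.66
T = 0.66 / 0.54 = 1.222222… → 1.222

1.222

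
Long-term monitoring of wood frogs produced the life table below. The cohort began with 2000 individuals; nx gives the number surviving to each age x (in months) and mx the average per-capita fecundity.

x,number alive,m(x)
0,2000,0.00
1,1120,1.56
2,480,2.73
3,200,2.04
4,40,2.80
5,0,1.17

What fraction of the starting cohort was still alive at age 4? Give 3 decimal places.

l_4 = n_4/n_0 = 40/2000 = 0.02 → 0.020

0.020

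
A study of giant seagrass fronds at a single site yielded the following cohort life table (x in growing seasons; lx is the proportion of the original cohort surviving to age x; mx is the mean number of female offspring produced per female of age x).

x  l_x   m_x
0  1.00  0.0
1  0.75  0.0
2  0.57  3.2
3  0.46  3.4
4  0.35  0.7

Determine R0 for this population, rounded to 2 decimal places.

3.63

lx·mx by age: 0, 0, 1.824, 1.564, 0.245
R0 = Σ lx·mx = 3.633 → 3.63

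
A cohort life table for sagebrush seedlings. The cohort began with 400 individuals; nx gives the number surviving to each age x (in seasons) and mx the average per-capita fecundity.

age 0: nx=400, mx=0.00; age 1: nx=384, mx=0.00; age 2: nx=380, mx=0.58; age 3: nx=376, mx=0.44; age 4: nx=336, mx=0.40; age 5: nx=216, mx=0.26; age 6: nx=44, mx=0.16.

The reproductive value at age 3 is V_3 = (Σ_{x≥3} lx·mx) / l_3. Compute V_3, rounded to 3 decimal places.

0.966

lx = nx/n0 = nx/400: 1, 0.96, 0.95, 0.94, 0.84, 0.54, 0.11
lx·mx for x ≥ 3: 0.4136, 0.336, 0.1404, 0.0176 → sum = 0.9076
V_3 = 0.9076 / l_3 = 0.9076 / 0.94 = 0.965532… → 0.966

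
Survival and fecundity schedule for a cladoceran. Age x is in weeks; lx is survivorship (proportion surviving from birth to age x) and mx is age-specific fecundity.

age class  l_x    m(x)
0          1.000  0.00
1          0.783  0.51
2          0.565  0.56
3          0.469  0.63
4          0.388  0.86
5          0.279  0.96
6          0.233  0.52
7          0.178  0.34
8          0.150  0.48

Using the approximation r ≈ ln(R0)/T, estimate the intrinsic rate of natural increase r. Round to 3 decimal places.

R0 = Σ lx·mx = 0 + 0.39933 + 0.3164 + 0.29547 + 0.33368 + 0.26784 + 0.12116 + 0.06052 + 0.072 = 1.8664
Σ x·lx·mx = 6.31906; T = 6.31906/1.8664 = 3.38569…
r ≈ ln(R0)/T = ln(1.8664)/3.38569… = 0.18431… → 0.184

0.184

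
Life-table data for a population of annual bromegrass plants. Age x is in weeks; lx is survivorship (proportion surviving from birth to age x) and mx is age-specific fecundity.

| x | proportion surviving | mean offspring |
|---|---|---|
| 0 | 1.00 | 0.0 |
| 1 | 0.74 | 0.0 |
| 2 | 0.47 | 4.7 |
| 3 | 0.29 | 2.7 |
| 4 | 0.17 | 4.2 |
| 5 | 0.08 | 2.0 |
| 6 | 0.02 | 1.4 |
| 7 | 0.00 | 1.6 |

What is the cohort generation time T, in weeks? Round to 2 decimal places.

2.72

lx·mx: 0, 0, 2.209, 0.783, 0.714, 0.16, 0.028, 0 → R0 = 3.894
x·lx·mx: 0, 0, 4.418, 2.349, 2.856, 0.8, 0.168, 0 → Σ = 10.591
T = 10.591 / 3.894 = 2.719825… → 2.72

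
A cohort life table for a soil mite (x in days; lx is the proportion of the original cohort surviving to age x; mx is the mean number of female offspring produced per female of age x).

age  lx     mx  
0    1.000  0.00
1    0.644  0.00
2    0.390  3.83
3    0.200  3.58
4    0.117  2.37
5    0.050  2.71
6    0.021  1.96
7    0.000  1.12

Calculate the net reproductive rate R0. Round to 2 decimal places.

lx·mx by age: 0, 0, 1.4937, 0.716, 0.27729, 0.1355, 0.04116, 0
R0 = Σ lx·mx = 2.66365 → 2.66

2.66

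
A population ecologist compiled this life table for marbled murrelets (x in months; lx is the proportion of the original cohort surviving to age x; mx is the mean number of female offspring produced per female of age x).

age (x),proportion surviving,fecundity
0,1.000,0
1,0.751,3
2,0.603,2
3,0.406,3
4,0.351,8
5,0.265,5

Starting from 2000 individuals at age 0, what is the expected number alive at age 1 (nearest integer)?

Expected survivors = N0 · l_1 = 2000 × 0.751 = 1502 → 1502

1502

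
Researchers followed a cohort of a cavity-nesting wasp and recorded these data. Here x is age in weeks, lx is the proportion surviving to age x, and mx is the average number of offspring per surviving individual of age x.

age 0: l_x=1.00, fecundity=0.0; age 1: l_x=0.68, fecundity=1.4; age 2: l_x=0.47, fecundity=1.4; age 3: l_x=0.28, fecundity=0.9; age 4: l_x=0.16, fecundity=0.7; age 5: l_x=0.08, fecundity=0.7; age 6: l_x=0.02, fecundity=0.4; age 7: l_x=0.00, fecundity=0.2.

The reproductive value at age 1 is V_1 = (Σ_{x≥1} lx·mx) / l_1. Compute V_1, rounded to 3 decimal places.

2.997

lx·mx for x ≥ 1: 0.952, 0.658, 0.252, 0.112, 0.056, 0.008, 0 → sum = 2.038
V_1 = 2.038 / l_1 = 2.038 / 0.68 = 2.997059… → 2.997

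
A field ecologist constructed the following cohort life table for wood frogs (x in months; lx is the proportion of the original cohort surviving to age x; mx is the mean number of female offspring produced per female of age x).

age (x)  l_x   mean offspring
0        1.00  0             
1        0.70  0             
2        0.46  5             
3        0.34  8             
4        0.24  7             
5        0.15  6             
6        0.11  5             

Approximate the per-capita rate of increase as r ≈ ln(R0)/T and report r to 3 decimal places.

R0 = Σ lx·mx = 0 + 0 + 2.3 + 2.72 + 1.68 + 0.9 + 0.55 = 8.15
Σ x·lx·mx = 27.28; T = 27.28/8.15 = 3.34724…
r ≈ ln(R0)/T = ln(8.15)/3.34724… = 0.62679… → 0.627

0.627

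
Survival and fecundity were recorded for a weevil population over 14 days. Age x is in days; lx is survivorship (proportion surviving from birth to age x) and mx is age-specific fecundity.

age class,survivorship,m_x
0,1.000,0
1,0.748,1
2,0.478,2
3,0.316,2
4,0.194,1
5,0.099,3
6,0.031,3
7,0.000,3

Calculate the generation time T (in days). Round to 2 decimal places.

lx·mx: 0, 0.748, 0.956, 0.632, 0.194, 0.297, 0.093, 0 → R0 = 2.92
x·lx·mx: 0, 0.748, 1.912, 1.896, 0.776, 1.485, 0.558, 0 → Σ = 7.375
T = 7.375 / 2.92 = 2.525685… → 2.53

2.53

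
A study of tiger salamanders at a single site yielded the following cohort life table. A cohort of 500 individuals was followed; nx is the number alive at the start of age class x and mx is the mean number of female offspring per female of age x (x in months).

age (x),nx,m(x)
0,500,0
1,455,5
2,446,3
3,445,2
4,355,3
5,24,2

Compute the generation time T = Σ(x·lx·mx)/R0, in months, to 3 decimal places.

lx = nx/n0 = nx/500: 1, 0.91, 0.892, 0.89, 0.71, 0.048
lx·mx: 0, 4.55, 2.676, 1.78, 2.13, 0.096 → R0 = 11.232
x·lx·mx: 0, 4.55, 5.352, 5.34, 8.52, 0.48 → Σ = 24.242
T = 24.242 / 11.232 = 2.158298… → 2.158

2.158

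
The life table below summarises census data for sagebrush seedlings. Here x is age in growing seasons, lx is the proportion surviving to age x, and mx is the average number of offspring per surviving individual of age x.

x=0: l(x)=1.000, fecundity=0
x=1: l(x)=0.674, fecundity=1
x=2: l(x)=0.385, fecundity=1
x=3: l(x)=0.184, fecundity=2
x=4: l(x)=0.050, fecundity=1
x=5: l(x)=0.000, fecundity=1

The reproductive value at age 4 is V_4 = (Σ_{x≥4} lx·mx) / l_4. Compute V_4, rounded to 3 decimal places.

lx·mx for x ≥ 4: 0.05, 0 → sum = 0.05
V_4 = 0.05 / l_4 = 0.05 / 0.05 = 1 → 1.000

1.000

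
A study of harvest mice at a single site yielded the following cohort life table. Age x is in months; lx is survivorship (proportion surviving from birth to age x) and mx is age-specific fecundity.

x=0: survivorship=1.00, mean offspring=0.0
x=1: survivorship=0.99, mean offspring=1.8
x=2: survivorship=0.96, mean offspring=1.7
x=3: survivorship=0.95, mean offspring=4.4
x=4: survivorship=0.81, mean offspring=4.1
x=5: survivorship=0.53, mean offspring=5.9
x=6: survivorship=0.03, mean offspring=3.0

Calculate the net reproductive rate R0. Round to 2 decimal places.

lx·mx by age: 0, 1.782, 1.632, 4.18, 3.321, 3.127, 0.09
R0 = Σ lx·mx = 14.132 → 14.13

14.13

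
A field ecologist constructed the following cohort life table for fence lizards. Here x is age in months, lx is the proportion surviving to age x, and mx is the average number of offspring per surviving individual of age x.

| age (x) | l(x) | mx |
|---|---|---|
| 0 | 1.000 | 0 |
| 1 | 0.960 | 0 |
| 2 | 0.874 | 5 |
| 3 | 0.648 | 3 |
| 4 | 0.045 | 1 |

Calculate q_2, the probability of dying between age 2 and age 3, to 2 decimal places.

0.26

q_2 = (l_2 − l_3) / l_2 = (0.874 − 0.648) / 0.874
     = 0.226 / 0.874 = 0.258581… → 0.26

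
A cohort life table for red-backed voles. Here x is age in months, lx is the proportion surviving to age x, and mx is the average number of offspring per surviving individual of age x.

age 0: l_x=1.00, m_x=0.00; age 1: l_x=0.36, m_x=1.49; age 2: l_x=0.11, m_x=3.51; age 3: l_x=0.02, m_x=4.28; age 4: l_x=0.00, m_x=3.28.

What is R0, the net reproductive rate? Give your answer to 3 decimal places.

lx·mx by age: 0, 0.5364, 0.3861, 0.0856, 0
R0 = Σ lx·mx = 1.0081 → 1.008

1.008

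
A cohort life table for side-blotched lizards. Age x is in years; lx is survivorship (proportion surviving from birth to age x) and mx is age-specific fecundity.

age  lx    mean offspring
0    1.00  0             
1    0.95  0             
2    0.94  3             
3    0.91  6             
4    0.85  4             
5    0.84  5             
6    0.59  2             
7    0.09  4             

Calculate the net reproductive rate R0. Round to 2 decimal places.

lx·mx by age: 0, 0, 2.82, 5.46, 3.4, 4.2, 1.18, 0.36
R0 = Σ lx·mx = 17.42 → 17.42

17.42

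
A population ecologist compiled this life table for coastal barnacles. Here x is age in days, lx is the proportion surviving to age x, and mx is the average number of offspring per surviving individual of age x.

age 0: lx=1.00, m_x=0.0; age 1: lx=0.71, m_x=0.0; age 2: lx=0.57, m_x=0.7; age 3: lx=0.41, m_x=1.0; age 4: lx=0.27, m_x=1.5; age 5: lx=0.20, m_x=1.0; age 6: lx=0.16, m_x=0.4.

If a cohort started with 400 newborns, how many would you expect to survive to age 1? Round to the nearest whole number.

284

Expected survivors = N0 · l_1 = 400 × 0.71 = 284 → 284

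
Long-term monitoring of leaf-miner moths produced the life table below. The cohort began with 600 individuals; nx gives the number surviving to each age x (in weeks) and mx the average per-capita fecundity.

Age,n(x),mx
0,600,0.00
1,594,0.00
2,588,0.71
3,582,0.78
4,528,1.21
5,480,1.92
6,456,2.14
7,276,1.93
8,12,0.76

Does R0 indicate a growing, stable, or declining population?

lx = nx/n0 = nx/600: 1, 0.99, 0.98, 0.97, 0.88, 0.8, 0.76, 0.46, 0.02
R0 = Σ lx·mx = 0 + 0 + 0.6958 + 0.7566 + 1.0648 + 1.536 + 1.6264 + 0.8878 + 0.0152 = 6.5826
R0 > 1, so the population is growing.

growing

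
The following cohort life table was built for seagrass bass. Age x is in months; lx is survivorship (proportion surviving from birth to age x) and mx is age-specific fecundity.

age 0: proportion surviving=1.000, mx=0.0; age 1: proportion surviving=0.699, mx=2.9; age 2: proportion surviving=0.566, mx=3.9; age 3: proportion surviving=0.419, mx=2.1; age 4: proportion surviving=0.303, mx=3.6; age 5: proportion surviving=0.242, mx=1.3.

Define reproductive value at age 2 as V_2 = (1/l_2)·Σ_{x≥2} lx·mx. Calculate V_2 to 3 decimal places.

7.938

lx·mx for x ≥ 2: 2.2074, 0.8799, 1.0908, 0.3146 → sum = 4.4927
V_2 = 4.4927 / l_2 = 4.4927 / 0.566 = 7.937633… → 7.938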